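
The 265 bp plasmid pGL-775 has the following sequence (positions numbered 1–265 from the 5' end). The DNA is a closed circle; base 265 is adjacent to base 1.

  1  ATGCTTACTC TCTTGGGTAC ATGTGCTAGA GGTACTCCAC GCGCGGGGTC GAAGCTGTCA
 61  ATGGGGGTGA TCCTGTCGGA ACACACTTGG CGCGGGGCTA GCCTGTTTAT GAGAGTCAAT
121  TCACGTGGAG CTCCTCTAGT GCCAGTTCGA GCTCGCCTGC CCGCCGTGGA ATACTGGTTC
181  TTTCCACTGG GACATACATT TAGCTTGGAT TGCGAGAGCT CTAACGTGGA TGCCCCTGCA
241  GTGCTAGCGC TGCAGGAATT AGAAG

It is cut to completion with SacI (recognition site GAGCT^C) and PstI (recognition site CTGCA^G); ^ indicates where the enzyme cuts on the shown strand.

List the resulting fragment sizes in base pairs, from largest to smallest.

SacI sites (GAGCTC) start at positions 128, 149, 216.
SacI cuts after base 5 of each site (before the last base), so after positions 132, 153, 220.
PstI sites (CTGCAG) start at positions 236, 250.
PstI cuts after base 5 of each site (before the last base), so after positions 240, 254.
Combined cut positions: 132, 153, 220, 240, 254.
Circular molecule, 5 cuts → 5 fragments:
  133–153 → 21 bp
  154–220 → 67 bp
  221–240 → 20 bp
  241–254 → 14 bp
  255–265 then 1–132 → 11 + 132 = 143 bp
Sorted largest to smallest: 143, 67, 21, 20, 14 bp.

143, 67, 21, 20, 14 bp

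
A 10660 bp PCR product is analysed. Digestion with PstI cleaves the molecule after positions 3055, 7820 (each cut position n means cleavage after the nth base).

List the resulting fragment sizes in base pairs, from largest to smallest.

4765, 3055, 2840 bp

Linear molecule, 2 cuts → 3 fragments:
  3055 − 0 = 3055 bp
  7820 − 3055 = 4765 bp
  10660 − 7820 = 2840 bp
Sorted largest to smallest: 4765, 3055, 2840 bp.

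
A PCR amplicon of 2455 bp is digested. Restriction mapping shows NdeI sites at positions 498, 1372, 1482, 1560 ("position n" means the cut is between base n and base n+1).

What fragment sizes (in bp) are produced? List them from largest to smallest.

895, 874, 498, 110, 78 bp

Linear molecule, 4 cuts → 5 fragments:
  498 − 0 = 498 bp
  1372 − 498 = 874 bp
  1482 − 1372 = 110 bp
  1560 − 1482 = 78 bp
  2455 − 1560 = 895 bp
Sorted largest to smallest: 895, 874, 498, 110, 78 bp.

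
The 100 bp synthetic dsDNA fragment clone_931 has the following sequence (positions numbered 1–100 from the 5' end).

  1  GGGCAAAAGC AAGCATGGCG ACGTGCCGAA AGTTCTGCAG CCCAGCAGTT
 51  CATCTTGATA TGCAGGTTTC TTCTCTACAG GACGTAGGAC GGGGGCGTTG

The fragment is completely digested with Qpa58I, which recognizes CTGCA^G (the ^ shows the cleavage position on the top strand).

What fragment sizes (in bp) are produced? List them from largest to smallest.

61, 39 bp

The Qpa58I site (CTGCAG) starts at position 35.
Qpa58I cuts after base 5 of each site (before the last base), so after position 39.
Linear molecule, 1 cut → 2 fragments:
  1–39 → 39 bp
  40–100 → 61 bp
Sorted largest to smallest: 61, 39 bp.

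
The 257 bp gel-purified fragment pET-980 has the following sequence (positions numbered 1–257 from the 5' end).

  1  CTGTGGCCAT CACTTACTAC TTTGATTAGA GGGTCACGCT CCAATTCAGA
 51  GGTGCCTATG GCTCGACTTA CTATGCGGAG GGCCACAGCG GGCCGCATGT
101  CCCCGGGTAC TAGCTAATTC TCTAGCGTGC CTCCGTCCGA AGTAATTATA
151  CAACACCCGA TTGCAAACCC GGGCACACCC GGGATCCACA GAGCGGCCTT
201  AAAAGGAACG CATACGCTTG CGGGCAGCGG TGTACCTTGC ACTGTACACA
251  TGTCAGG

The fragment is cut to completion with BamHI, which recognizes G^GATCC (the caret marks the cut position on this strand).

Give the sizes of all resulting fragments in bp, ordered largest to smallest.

182, 75 bp

The BamHI site (GGATCC) starts at position 182.
BamHI cuts after the first base of each site, so after position 182.
Linear molecule, 1 cut → 2 fragments:
  1–182 → 182 bp
  183–257 → 75 bp
Sorted largest to smallest: 182, 75 bp.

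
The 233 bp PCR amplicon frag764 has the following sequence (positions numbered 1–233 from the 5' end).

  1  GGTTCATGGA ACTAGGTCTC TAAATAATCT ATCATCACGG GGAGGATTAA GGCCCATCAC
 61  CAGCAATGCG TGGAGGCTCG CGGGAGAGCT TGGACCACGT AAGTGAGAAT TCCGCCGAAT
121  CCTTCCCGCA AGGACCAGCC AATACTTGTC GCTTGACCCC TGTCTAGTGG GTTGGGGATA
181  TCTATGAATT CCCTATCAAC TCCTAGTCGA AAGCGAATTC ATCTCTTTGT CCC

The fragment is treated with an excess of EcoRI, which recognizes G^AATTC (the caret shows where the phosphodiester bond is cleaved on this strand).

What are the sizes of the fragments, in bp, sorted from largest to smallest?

107, 79, 29, 18 bp

EcoRI sites (GAATTC) start at positions 107, 186, 215.
EcoRI cuts after the first base of each site, so after positions 107, 186, 215.
Linear molecule, 3 cuts → 4 fragments:
  1–107 → 107 bp
  108–186 → 79 bp
  187–215 → 29 bp
  216–233 → 18 bp
Sorted largest to smallest: 107, 79, 29, 18 bp.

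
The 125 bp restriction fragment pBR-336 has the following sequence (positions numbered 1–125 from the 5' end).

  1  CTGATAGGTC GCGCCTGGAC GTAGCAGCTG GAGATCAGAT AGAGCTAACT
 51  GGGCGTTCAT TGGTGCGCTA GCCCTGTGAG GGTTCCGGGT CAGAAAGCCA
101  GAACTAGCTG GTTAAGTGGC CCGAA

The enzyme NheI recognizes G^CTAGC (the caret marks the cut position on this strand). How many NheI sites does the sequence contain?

GCTAGC occurs starting at position 67.
NheI cuts at 1 site.

1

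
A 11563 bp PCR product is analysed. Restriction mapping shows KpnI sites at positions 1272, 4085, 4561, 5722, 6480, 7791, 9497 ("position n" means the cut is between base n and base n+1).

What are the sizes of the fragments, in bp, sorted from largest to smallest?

Linear molecule, 7 cuts → 8 fragments:
  1272 − 0 = 1272 bp
  4085 − 1272 = 2813 bp
  4561 − 4085 = 476 bp
  5722 − 4561 = 1161 bp
  6480 − 5722 = 758 bp
  7791 − 6480 = 1311 bp
  9497 − 7791 = 1706 bp
  11563 − 9497 = 2066 bp
Sorted largest to smallest: 2813, 2066, 1706, 1311, 1272, 1161, 758, 476 bp.

2813, 2066, 1706, 1311, 1272, 1161, 758, 476 bp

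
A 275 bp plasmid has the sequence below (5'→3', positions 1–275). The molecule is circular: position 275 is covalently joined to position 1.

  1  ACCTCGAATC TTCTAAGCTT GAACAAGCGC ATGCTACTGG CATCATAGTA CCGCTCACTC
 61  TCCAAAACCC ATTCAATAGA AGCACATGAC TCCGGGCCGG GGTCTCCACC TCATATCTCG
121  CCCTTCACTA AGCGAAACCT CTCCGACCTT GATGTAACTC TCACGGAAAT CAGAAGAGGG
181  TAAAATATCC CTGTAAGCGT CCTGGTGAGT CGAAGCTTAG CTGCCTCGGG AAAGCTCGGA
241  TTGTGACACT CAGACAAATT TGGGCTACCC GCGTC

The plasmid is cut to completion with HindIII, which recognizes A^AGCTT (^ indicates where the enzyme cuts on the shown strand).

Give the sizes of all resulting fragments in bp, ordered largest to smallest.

198, 77 bp

HindIII sites (AAGCTT) start at positions 15, 213.
HindIII cuts after the first base of each site, so after positions 15, 213.
Circular molecule, 2 cuts → 2 fragments:
  16–213 → 198 bp
  214–275 then 1–15 → 62 + 15 = 77 bp
Sorted largest to smallest: 198, 77 bp.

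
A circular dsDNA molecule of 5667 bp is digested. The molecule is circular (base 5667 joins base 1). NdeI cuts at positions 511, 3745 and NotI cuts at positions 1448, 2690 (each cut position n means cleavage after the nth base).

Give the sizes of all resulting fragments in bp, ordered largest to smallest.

Combined cut positions (sorted): 511, 1448, 2690, 3745.
Circular molecule, 4 cuts → 4 fragments:
  1448 − 511 = 937 bp
  2690 − 1448 = 1242 bp
  3745 − 2690 = 1055 bp
  wrap: 5667 − 3745 + 511 = 2433 bp
Sorted largest to smallest: 2433, 1242, 1055, 937 bp.

2433, 1242, 1055, 937 bp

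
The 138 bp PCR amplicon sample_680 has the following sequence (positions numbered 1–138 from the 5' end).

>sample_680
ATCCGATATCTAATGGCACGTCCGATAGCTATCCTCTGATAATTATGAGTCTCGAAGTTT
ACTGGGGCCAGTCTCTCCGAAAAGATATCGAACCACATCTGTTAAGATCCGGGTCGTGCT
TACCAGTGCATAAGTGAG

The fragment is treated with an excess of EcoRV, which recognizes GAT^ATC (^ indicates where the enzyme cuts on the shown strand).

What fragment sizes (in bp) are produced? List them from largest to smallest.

79, 52, 7 bp

EcoRV sites (GATATC) start at positions 5, 84.
EcoRV cuts after base 3 of each site, so after positions 7, 86.
Linear molecule, 2 cuts → 3 fragments:
  1–7 → 7 bp
  8–86 → 79 bp
  87–138 → 52 bp
Sorted largest to smallest: 79, 52, 7 bp.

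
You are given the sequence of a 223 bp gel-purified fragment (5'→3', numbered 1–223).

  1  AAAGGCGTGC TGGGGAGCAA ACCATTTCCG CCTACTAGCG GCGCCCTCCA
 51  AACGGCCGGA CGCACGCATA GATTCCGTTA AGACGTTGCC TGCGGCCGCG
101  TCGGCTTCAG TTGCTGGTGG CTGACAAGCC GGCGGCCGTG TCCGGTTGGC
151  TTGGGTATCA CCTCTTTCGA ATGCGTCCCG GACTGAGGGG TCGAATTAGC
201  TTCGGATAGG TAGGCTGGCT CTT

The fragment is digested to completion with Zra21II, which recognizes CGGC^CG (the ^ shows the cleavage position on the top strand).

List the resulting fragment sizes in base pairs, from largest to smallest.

87, 56, 40, 40 bp

Zra21II sites (CGGCCG) start at positions 53, 93, 133.
Zra21II cuts after base 4 of each site, so after positions 56, 96, 136.
Linear molecule, 3 cuts → 4 fragments:
  1–56 → 56 bp
  57–96 → 40 bp
  97–136 → 40 bp
  137–223 → 87 bp
Sorted largest to smallest: 87, 56, 40, 40 bp.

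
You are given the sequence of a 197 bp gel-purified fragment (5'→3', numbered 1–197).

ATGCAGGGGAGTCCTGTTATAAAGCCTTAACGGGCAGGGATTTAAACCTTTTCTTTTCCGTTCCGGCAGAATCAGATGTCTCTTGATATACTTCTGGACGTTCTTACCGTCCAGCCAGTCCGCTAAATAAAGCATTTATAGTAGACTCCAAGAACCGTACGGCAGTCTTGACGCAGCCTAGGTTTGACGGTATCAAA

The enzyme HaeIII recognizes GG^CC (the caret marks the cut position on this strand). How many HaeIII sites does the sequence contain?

No occurrence of GGCC is present in the sequence.
HaeIII does not cut: 0 sites.

0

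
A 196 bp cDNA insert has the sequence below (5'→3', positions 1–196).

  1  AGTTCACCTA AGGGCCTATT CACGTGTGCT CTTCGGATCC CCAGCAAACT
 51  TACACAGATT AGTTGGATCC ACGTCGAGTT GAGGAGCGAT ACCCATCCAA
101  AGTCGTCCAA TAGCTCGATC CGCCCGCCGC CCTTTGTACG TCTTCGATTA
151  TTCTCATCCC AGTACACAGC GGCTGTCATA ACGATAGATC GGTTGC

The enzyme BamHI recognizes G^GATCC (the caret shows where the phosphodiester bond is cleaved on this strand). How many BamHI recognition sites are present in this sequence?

GGATCC occurs starting at positions 35, 65.
BamHI cuts at 2 sites.

2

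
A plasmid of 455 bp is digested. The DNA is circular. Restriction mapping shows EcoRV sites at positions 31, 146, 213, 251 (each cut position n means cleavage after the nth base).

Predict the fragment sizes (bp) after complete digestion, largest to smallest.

235, 115, 67, 38 bp

Circular molecule, 4 cuts → 4 fragments:
  146 − 31 = 115 bp
  213 − 146 = 67 bp
  251 − 213 = 38 bp
  wrap: 455 − 251 + 31 = 235 bp
Sorted largest to smallest: 235, 115, 67, 38 bp.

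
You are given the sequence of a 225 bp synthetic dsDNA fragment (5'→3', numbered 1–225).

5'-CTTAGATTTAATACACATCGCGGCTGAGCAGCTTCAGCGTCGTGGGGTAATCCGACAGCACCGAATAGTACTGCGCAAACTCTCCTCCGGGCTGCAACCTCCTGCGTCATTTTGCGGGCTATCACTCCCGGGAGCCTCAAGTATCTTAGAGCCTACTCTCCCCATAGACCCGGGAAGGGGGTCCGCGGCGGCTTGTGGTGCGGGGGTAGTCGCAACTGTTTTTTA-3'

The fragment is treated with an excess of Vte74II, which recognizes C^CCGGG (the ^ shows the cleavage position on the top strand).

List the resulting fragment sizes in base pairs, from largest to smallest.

127, 56, 42 bp

Vte74II sites (CCCGGG) start at positions 127, 169.
Vte74II cuts after the first base of each site, so after positions 127, 169.
Linear molecule, 2 cuts → 3 fragments:
  1–127 → 127 bp
  128–169 → 42 bp
  170–225 → 56 bp
Sorted largest to smallest: 127, 56, 42 bp.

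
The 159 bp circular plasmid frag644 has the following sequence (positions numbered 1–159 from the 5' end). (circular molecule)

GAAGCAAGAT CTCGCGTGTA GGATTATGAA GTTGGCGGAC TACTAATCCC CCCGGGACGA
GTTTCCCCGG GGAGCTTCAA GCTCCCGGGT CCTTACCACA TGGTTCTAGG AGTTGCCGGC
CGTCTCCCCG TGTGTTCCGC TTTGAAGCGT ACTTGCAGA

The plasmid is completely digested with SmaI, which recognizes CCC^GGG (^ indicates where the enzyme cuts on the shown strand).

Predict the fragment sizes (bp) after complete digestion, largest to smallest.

126, 18, 15 bp

SmaI sites (CCCGGG) start at positions 51, 66, 84.
SmaI cuts after base 3 of each site, so after positions 53, 68, 86.
Circular molecule, 3 cuts → 3 fragments:
  54–68 → 15 bp
  69–86 → 18 bp
  87–159 then 1–53 → 73 + 53 = 126 bp
Sorted largest to smallest: 126, 18, 15 bp.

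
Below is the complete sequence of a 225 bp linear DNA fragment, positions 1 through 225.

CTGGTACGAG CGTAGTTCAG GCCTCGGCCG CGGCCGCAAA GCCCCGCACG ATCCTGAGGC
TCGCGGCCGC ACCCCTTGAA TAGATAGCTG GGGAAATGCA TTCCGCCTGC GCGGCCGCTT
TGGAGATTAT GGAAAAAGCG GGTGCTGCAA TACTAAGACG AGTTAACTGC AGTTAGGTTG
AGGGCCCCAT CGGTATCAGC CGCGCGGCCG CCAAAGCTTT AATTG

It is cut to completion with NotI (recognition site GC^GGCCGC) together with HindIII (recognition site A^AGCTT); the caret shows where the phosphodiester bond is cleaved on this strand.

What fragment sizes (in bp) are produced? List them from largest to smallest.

93, 48, 33, 31, 11, 9 bp

NotI sites (GCGGCCGC) start at positions 30, 63, 111, 204.
NotI cuts after base 2 of each site, so after positions 31, 64, 112, 205.
The HindIII site (AAGCTT) starts at position 214.
HindIII cuts after the first base of each site, so after position 214.
Combined cut positions: 31, 64, 112, 205, 214.
Linear molecule, 5 cuts → 6 fragments:
  1–31 → 31 bp
  32–64 → 33 bp
  65–112 → 48 bp
  113–205 → 93 bp
  206–214 → 9 bp
  215–225 → 11 bp
Sorted largest to smallest: 93, 48, 33, 31, 11, 9 bp.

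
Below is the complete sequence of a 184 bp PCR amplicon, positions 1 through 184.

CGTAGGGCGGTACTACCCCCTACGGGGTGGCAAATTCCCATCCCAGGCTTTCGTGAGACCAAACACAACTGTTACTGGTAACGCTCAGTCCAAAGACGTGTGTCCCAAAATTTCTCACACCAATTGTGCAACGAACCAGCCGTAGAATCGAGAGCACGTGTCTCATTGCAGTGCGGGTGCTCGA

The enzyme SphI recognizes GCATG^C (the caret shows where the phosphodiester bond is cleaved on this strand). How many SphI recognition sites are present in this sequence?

0

No occurrence of GCATGC is present in the sequence.
SphI does not cut: 0 sites.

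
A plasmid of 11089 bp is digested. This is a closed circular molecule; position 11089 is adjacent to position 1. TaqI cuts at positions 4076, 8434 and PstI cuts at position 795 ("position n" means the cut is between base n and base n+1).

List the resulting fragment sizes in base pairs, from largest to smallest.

Combined cut positions (sorted): 795, 4076, 8434.
Circular molecule, 3 cuts → 3 fragments:
  4076 − 795 = 3281 bp
  8434 − 4076 = 4358 bp
  wrap: 11089 − 8434 + 795 = 3450 bp
Sorted largest to smallest: 4358, 3450, 3281 bp.

4358, 3450, 3281 bp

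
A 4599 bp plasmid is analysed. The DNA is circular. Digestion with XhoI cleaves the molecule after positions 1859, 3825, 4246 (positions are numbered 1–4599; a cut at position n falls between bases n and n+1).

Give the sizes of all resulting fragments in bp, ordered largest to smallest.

Circular molecule, 3 cuts → 3 fragments:
  3825 − 1859 = 1966 bp
  4246 − 3825 = 421 bp
  wrap: 4599 − 4246 + 1859 = 2212 bp
Sorted largest to smallest: 2212, 1966, 421 bp.

2212, 1966, 421 bp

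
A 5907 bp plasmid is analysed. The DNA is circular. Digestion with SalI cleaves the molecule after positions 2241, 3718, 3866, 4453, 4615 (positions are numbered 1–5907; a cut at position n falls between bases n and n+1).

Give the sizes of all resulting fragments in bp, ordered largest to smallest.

3533, 1477, 587, 162, 148 bp

Circular molecule, 5 cuts → 5 fragments:
  3718 − 2241 = 1477 bp
  3866 − 3718 = 148 bp
  4453 − 3866 = 587 bp
  4615 − 4453 = 162 bp
  wrap: 5907 − 4615 + 2241 = 3533 bp
Sorted largest to smallest: 3533, 1477, 587, 162, 148 bp.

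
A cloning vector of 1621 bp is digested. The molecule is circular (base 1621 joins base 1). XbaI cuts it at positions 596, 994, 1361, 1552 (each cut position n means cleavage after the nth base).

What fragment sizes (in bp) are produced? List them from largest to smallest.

Circular molecule, 4 cuts → 4 fragments:
  994 − 596 = 398 bp
  1361 − 994 = 367 bp
  1552 − 1361 = 191 bp
  wrap: 1621 − 1552 + 596 = 665 bp
Sorted largest to smallest: 665, 398, 367, 191 bp.

665, 398, 367, 191 bp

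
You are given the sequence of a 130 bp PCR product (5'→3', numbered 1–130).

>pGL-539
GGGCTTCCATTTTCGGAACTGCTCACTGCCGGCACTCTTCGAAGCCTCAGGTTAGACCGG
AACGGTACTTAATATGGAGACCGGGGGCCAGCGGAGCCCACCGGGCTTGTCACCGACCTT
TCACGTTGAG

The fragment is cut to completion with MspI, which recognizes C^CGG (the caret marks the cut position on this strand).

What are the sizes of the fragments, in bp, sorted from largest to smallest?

29, 29, 28, 24, 20 bp

MspI sites (CCGG) start at positions 29, 57, 81, 101.
MspI cuts after the first base of each site, so after positions 29, 57, 81, 101.
Linear molecule, 4 cuts → 5 fragments:
  1–29 → 29 bp
  30–57 → 28 bp
  58–81 → 24 bp
  82–101 → 20 bp
  102–130 → 29 bp
Sorted largest to smallest: 29, 29, 28, 24, 20 bp.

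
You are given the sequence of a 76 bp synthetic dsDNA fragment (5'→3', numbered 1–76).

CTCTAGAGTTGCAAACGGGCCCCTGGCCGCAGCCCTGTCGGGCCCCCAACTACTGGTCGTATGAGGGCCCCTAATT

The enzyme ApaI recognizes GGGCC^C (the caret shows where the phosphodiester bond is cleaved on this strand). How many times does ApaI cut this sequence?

3

GGGCCC occurs starting at positions 17, 40, 65.
ApaI cuts at 3 sites.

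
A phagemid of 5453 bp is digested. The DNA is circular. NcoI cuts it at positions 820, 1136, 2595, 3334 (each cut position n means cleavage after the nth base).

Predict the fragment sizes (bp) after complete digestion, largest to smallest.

2939, 1459, 739, 316 bp

Circular molecule, 4 cuts → 4 fragments:
  1136 − 820 = 316 bp
  2595 − 1136 = 1459 bp
  3334 − 2595 = 739 bp
  wrap: 5453 − 3334 + 820 = 2939 bp
Sorted largest to smallest: 2939, 1459, 739, 316 bp.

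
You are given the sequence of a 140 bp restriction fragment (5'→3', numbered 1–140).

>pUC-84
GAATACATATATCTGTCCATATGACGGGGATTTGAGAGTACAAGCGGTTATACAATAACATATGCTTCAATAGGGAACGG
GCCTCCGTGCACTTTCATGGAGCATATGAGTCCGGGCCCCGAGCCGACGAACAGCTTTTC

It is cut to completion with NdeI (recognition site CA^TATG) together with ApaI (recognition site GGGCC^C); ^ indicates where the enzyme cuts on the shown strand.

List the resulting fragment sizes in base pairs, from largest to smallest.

NdeI sites (CATATG) start at positions 18, 59, 103.
NdeI cuts after base 2 of each site, so after positions 19, 60, 104.
The ApaI site (GGGCCC) starts at position 114.
ApaI cuts after base 5 of each site (before the last base), so after position 118.
Combined cut positions: 19, 60, 104, 118.
Linear molecule, 4 cuts → 5 fragments:
  1–19 → 19 bp
  20–60 → 41 bp
  61–104 → 44 bp
  105–118 → 14 bp
  119–140 → 22 bp
Sorted largest to smallest: 44, 41, 22, 19, 14 bp.

44, 41, 22, 19, 14 bp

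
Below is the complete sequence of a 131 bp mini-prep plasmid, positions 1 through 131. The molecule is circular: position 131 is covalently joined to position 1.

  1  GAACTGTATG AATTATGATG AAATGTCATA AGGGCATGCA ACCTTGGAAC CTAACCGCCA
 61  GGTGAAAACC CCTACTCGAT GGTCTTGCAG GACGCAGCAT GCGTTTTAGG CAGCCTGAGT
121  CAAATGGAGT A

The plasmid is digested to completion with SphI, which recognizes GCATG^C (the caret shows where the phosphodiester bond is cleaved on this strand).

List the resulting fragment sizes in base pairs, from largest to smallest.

SphI sites (GCATGC) start at positions 34, 97.
SphI cuts after base 5 of each site (before the last base), so after positions 38, 101.
Circular molecule, 2 cuts → 2 fragments:
  39–101 → 63 bp
  102–131 then 1–38 → 30 + 38 = 68 bp
Sorted largest to smallest: 68, 63 bp.

68, 63 bp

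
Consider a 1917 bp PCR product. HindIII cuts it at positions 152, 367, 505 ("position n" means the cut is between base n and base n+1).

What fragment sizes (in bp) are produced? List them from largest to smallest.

1412, 215, 152, 138 bp

Linear molecule, 3 cuts → 4 fragments:
  152 − 0 = 152 bp
  367 − 152 = 215 bp
  505 − 367 = 138 bp
  1917 − 505 = 1412 bp
Sorted largest to smallest: 1412, 215, 152, 138 bp.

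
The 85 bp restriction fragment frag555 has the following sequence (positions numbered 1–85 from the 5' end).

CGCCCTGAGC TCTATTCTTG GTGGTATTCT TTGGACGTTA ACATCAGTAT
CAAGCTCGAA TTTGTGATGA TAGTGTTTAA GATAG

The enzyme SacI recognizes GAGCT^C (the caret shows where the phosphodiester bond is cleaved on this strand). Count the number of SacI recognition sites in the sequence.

GAGCTC occurs starting at position 7.
SacI cuts at 1 site.

1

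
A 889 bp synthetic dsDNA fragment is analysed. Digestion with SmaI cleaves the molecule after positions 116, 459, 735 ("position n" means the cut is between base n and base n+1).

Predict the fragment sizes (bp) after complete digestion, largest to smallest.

343, 276, 154, 116 bp

Linear molecule, 3 cuts → 4 fragments:
  116 − 0 = 116 bp
  459 − 116 = 343 bp
  735 − 459 = 276 bp
  889 − 735 = 154 bp
Sorted largest to smallest: 343, 276, 154, 116 bp.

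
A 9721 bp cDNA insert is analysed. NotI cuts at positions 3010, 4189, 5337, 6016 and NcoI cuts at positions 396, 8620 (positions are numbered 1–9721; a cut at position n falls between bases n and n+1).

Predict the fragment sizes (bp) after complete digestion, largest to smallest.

2614, 2604, 1179, 1148, 1101, 679, 396 bp

Combined cut positions (sorted): 396, 3010, 4189, 5337, 6016, 8620.
Linear molecule, 6 cuts → 7 fragments:
  396 − 0 = 396 bp
  3010 − 396 = 2614 bp
  4189 − 3010 = 1179 bp
  5337 − 4189 = 1148 bp
  6016 − 5337 = 679 bp
  8620 − 6016 = 2604 bp
  9721 − 8620 = 1101 bp
Sorted largest to smallest: 2614, 2604, 1179, 1148, 1101, 679, 396 bp.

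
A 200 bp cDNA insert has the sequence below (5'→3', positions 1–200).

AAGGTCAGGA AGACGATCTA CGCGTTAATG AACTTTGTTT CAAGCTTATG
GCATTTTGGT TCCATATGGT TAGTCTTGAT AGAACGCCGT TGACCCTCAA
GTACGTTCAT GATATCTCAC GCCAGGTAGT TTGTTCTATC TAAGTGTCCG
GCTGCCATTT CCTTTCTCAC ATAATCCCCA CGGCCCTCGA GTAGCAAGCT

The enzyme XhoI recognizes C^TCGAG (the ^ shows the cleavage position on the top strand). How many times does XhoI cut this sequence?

CTCGAG occurs starting at position 186.
XhoI cuts at 1 site.

1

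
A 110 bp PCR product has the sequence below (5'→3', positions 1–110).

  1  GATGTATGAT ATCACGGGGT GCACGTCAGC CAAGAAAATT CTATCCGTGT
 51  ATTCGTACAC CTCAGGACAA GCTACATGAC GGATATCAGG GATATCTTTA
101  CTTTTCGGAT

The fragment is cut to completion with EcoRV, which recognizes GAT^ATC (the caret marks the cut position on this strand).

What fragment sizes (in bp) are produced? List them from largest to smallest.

EcoRV sites (GATATC) start at positions 8, 82, 91.
EcoRV cuts after base 3 of each site, so after positions 10, 84, 93.
Linear molecule, 3 cuts → 4 fragments:
  1–10 → 10 bp
  11–84 → 74 bp
  85–93 → 9 bp
  94–110 → 17 bp
Sorted largest to smallest: 74, 17, 10, 9 bp.

74, 17, 10, 9 bp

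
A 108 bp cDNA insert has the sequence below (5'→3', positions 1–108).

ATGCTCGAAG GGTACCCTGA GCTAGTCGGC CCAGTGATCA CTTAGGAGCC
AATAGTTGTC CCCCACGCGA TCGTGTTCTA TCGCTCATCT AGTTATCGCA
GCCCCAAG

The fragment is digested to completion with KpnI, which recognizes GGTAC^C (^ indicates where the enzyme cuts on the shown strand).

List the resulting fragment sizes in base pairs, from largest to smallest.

93, 15 bp

The KpnI site (GGTACC) starts at position 11.
KpnI cuts after base 5 of each site (before the last base), so after position 15.
Linear molecule, 1 cut → 2 fragments:
  1–15 → 15 bp
  16–108 → 93 bp
Sorted largest to smallest: 93, 15 bp.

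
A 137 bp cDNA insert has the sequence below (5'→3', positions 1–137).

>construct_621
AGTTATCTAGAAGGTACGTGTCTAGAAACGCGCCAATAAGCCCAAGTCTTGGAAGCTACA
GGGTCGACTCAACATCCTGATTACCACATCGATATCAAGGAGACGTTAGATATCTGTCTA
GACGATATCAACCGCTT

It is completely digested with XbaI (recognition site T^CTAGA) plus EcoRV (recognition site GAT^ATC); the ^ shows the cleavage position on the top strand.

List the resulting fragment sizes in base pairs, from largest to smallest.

XbaI sites (TCTAGA) start at positions 6, 21, 117.
XbaI cuts after the first base of each site, so after positions 6, 21, 117.
EcoRV sites (GATATC) start at positions 91, 109, 124.
EcoRV cuts after base 3 of each site, so after positions 93, 111, 126.
Combined cut positions: 6, 21, 93, 111, 117, 126.
Linear molecule, 6 cuts → 7 fragments:
  1–6 → 6 bp
  7–21 → 15 bp
  22–93 → 72 bp
  94–111 → 18 bp
  112–117 → 6 bp
  118–126 → 9 bp
  127–137 → 11 bp
Sorted largest to smallest: 72, 18, 15, 11, 9, 6, 6 bp.

72, 18, 15, 11, 9, 6, 6 bp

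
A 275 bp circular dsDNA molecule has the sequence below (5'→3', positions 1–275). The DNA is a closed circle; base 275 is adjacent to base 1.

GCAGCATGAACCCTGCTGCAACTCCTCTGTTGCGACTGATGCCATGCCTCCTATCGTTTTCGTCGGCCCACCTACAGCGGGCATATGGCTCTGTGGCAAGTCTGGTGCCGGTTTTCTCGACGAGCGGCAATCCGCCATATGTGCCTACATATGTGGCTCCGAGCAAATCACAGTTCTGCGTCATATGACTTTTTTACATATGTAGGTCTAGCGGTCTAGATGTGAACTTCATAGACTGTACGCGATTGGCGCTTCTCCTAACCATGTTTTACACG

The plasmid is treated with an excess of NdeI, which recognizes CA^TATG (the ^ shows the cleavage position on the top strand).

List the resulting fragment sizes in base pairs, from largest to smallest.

160, 54, 34, 15, 12 bp

NdeI sites (CATATG) start at positions 82, 136, 148, 182, 197.
NdeI cuts after base 2 of each site, so after positions 83, 137, 149, 183, 198.
Circular molecule, 5 cuts → 5 fragments:
  84–137 → 54 bp
  138–149 → 12 bp
  150–183 → 34 bp
  184–198 → 15 bp
  199–275 then 1–83 → 77 + 83 = 160 bp
Sorted largest to smallest: 160, 54, 34, 15, 12 bp.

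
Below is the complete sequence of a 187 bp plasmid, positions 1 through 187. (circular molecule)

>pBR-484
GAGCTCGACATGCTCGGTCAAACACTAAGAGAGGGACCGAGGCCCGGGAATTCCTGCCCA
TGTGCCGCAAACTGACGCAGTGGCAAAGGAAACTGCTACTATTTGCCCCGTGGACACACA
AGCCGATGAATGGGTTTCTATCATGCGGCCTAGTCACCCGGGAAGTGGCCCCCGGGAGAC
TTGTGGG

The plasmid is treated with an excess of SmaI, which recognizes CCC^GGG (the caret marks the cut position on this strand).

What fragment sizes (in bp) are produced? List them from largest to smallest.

SmaI sites (CCCGGG) start at positions 43, 157, 171.
SmaI cuts after base 3 of each site, so after positions 45, 159, 173.
Circular molecule, 3 cuts → 3 fragments:
  46–159 → 114 bp
  160–173 → 14 bp
  174–187 then 1–45 → 14 + 45 = 59 bp
Sorted largest to smallest: 114, 59, 14 bp.

114, 59, 14 bp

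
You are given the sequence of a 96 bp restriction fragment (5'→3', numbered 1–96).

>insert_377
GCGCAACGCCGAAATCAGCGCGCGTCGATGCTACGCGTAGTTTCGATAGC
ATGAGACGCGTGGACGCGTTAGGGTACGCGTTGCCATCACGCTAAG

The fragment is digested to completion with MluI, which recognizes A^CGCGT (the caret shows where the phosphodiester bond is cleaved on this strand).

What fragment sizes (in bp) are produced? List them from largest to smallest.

33, 23, 20, 12, 8 bp

MluI sites (ACGCGT) start at positions 33, 56, 64, 76.
MluI cuts after the first base of each site, so after positions 33, 56, 64, 76.
Linear molecule, 4 cuts → 5 fragments:
  1–33 → 33 bp
  34–56 → 23 bp
  57–64 → 8 bp
  65–76 → 12 bp
  77–96 → 20 bp
Sorted largest to smallest: 33, 23, 20, 12, 8 bp.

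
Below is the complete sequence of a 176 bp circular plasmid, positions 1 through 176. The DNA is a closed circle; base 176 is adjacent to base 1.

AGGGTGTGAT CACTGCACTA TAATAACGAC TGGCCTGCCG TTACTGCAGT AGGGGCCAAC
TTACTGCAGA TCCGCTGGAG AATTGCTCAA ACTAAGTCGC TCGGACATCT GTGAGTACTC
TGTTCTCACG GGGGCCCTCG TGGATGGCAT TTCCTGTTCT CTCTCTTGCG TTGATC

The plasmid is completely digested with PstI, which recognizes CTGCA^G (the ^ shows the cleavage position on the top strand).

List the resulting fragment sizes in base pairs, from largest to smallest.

156, 20 bp

PstI sites (CTGCAG) start at positions 44, 64.
PstI cuts after base 5 of each site (before the last base), so after positions 48, 68.
Circular molecule, 2 cuts → 2 fragments:
  49–68 → 20 bp
  69–176 then 1–48 → 108 + 48 = 156 bp
Sorted largest to smallest: 156, 20 bp.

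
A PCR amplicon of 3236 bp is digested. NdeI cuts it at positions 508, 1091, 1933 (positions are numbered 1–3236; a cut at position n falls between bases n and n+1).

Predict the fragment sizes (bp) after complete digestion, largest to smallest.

1303, 842, 583, 508 bp

Linear molecule, 3 cuts → 4 fragments:
  508 − 0 = 508 bp
  1091 − 508 = 583 bp
  1933 − 1091 = 842 bp
  3236 − 1933 = 1303 bp
Sorted largest to smallest: 1303, 842, 583, 508 bp.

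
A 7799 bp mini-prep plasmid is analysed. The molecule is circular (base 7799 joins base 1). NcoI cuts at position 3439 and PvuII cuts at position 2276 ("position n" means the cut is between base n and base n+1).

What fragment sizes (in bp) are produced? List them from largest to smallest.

Combined cut positions (sorted): 2276, 3439.
Circular molecule, 2 cuts → 2 fragments:
  3439 − 2276 = 1163 bp
  wrap: 7799 − 3439 + 2276 = 6636 bp
Sorted largest to smallest: 6636, 1163 bp.

6636, 1163 bp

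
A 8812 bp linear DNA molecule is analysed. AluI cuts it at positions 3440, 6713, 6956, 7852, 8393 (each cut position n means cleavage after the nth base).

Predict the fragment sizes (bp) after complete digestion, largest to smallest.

Linear molecule, 5 cuts → 6 fragments:
  3440 − 0 = 3440 bp
  6713 − 3440 = 3273 bp
  6956 − 6713 = 243 bp
  7852 − 6956 = 896 bp
  8393 − 7852 = 541 bp
  8812 − 8393 = 419 bp
Sorted largest to smallest: 3440, 3273, 896, 541, 419, 243 bp.

3440, 3273, 896, 541, 419, 243 bp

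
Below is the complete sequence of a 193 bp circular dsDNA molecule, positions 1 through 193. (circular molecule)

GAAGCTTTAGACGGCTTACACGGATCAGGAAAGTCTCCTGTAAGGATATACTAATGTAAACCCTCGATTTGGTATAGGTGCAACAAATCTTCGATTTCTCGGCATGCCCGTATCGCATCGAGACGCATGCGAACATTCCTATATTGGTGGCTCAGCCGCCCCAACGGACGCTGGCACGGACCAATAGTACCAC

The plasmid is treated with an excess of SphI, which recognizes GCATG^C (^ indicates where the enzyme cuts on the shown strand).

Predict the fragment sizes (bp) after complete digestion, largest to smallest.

SphI sites (GCATGC) start at positions 102, 125.
SphI cuts after base 5 of each site (before the last base), so after positions 106, 129.
Circular molecule, 2 cuts → 2 fragments:
  107–129 → 23 bp
  130–193 then 1–106 → 64 + 106 = 170 bp
Sorted largest to smallest: 170, 23 bp.

170, 23 bp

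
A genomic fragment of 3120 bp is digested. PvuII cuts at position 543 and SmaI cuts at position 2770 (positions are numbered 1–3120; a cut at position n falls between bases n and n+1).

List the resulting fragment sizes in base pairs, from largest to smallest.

Combined cut positions (sorted): 543, 2770.
Linear molecule, 2 cuts → 3 fragments:
  543 − 0 = 543 bp
  2770 − 543 = 2227 bp
  3120 − 2770 = 350 bp
Sorted largest to smallest: 2227, 543, 350 bp.

2227, 543, 350 bp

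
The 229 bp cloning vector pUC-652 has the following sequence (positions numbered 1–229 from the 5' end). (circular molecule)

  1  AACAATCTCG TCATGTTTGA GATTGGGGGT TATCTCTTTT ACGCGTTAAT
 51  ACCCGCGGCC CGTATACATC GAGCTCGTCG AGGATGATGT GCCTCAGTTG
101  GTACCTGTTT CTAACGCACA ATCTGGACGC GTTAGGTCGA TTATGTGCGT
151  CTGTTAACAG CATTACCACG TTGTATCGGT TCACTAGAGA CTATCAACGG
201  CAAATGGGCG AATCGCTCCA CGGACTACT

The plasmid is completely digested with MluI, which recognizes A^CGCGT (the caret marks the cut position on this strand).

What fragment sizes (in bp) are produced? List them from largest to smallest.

MluI sites (ACGCGT) start at positions 41, 127.
MluI cuts after the first base of each site, so after positions 41, 127.
Circular molecule, 2 cuts → 2 fragments:
  42–127 → 86 bp
  128–229 then 1–41 → 102 + 41 = 143 bp
Sorted largest to smallest: 143, 86 bp.

143, 86 bp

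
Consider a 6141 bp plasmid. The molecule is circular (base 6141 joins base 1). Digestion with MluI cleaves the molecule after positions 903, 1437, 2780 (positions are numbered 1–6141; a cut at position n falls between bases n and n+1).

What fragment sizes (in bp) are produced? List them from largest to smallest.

4264, 1343, 534 bp

Circular molecule, 3 cuts → 3 fragments:
  1437 − 903 = 534 bp
  2780 − 1437 = 1343 bp
  wrap: 6141 − 2780 + 903 = 4264 bp
Sorted largest to smallest: 4264, 1343, 534 bp.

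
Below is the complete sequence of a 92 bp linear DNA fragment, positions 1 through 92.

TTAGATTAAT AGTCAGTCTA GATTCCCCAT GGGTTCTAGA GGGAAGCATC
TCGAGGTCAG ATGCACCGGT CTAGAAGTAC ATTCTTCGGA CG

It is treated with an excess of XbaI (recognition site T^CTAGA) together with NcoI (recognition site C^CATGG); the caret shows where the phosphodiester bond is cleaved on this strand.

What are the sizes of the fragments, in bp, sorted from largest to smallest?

XbaI sites (TCTAGA) start at positions 17, 35, 70.
XbaI cuts after the first base of each site, so after positions 17, 35, 70.
The NcoI site (CCATGG) starts at position 27.
NcoI cuts after the first base of each site, so after position 27.
Combined cut positions: 17, 27, 35, 70.
Linear molecule, 4 cuts → 5 fragments:
  1–17 → 17 bp
  18–27 → 10 bp
  28–35 → 8 bp
  36–70 → 35 bp
  71–92 → 22 bp
Sorted largest to smallest: 35, 22, 17, 10, 8 bp.

35, 22, 17, 10, 8 bp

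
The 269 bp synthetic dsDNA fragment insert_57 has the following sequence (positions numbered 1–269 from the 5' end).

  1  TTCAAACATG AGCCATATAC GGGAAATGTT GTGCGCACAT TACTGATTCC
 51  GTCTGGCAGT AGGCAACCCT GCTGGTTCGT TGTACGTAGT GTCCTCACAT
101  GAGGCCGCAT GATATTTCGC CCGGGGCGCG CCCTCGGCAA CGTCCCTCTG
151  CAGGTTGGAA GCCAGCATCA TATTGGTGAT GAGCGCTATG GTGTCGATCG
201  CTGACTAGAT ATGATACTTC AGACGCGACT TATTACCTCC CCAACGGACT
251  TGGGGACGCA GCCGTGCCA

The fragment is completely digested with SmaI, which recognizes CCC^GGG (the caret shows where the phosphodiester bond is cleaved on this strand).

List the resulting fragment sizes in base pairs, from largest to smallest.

147, 122 bp

The SmaI site (CCCGGG) starts at position 120.
SmaI cuts after base 3 of each site, so after position 122.
Linear molecule, 1 cut → 2 fragments:
  1–122 → 122 bp
  123–269 → 147 bp
Sorted largest to smallest: 147, 122 bp.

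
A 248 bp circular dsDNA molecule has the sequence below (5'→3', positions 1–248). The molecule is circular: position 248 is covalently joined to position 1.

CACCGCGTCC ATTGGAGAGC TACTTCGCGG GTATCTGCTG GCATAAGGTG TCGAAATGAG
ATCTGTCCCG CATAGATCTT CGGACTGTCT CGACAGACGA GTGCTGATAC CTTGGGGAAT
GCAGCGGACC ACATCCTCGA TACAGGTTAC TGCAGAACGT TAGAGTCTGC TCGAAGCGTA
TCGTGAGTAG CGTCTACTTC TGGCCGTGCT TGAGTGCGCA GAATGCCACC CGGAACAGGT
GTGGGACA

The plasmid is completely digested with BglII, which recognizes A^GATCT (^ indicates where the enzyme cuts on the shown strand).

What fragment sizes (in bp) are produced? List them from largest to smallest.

BglII sites (AGATCT) start at positions 59, 74.
BglII cuts after the first base of each site, so after positions 59, 74.
Circular molecule, 2 cuts → 2 fragments:
  60–74 → 15 bp
  75–248 then 1–59 → 174 + 59 = 233 bp
Sorted largest to smallest: 233, 15 bp.

233, 15 bp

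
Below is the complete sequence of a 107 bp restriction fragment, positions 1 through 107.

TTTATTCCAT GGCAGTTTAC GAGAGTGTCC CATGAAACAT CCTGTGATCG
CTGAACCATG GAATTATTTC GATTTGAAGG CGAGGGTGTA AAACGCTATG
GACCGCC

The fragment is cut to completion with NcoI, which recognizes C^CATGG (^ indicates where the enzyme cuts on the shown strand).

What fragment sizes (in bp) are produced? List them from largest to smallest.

NcoI sites (CCATGG) start at positions 7, 56.
NcoI cuts after the first base of each site, so after positions 7, 56.
Linear molecule, 2 cuts → 3 fragments:
  1–7 → 7 bp
  8–56 → 49 bp
  57–107 → 51 bp
Sorted largest to smallest: 51, 49, 7 bp.

51, 49, 7 bp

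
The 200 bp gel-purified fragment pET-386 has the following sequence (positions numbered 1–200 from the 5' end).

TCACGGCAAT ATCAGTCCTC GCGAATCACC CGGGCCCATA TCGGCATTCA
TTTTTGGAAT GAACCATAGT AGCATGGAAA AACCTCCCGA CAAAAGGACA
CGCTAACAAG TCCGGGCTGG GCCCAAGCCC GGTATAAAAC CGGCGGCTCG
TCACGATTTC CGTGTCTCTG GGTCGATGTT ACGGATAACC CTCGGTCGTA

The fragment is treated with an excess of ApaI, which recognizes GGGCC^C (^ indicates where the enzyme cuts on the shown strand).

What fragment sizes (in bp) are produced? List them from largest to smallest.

ApaI sites (GGGCCC) start at positions 32, 119.
ApaI cuts after base 5 of each site (before the last base), so after positions 36, 123.
Linear molecule, 2 cuts → 3 fragments:
  1–36 → 36 bp
  37–123 → 87 bp
  124–200 → 77 bp
Sorted largest to smallest: 87, 77, 36 bp.

87, 77, 36 bp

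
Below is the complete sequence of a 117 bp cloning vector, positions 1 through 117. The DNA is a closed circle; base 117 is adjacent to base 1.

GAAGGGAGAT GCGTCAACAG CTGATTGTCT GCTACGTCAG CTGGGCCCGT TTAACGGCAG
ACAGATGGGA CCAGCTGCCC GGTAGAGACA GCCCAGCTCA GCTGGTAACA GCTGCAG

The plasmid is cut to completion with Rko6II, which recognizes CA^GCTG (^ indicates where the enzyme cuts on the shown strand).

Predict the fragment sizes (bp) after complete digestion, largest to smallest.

Rko6II sites (CAGCTG) start at positions 18, 38, 72, 99, 109.
Rko6II cuts after base 2 of each site, so after positions 19, 39, 73, 100, 110.
Circular molecule, 5 cuts → 5 fragments:
  20–39 → 20 bp
  40–73 → 34 bp
  74–100 → 27 bp
  101–110 → 10 bp
  111–117 then 1–19 → 7 + 19 = 26 bp
Sorted largest to smallest: 34, 27, 26, 20, 10 bp.

34, 27, 26, 20, 10 bp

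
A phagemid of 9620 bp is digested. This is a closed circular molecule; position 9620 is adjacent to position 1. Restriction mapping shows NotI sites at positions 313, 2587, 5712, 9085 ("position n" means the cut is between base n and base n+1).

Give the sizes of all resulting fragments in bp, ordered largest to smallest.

3373, 3125, 2274, 848 bp

Circular molecule, 4 cuts → 4 fragments:
  2587 − 313 = 2274 bp
  5712 − 2587 = 3125 bp
  9085 − 5712 = 3373 bp
  wrap: 9620 − 9085 + 313 = 848 bp
Sorted largest to smallest: 3373, 3125, 2274, 848 bp.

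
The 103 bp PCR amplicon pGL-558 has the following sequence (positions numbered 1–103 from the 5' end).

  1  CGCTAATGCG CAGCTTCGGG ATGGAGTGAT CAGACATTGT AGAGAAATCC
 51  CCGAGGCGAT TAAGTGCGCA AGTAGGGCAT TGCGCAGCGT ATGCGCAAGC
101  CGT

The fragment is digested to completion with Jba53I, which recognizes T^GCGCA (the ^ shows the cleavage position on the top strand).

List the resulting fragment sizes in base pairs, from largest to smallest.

58, 16, 11, 11, 7 bp

Jba53I sites (TGCGCA) start at positions 7, 65, 81, 92.
Jba53I cuts after the first base of each site, so after positions 7, 65, 81, 92.
Linear molecule, 4 cuts → 5 fragments:
  1–7 → 7 bp
  8–65 → 58 bp
  66–81 → 16 bp
  82–92 → 11 bp
  93–103 → 11 bp
Sorted largest to smallest: 58, 16, 11, 11, 7 bp.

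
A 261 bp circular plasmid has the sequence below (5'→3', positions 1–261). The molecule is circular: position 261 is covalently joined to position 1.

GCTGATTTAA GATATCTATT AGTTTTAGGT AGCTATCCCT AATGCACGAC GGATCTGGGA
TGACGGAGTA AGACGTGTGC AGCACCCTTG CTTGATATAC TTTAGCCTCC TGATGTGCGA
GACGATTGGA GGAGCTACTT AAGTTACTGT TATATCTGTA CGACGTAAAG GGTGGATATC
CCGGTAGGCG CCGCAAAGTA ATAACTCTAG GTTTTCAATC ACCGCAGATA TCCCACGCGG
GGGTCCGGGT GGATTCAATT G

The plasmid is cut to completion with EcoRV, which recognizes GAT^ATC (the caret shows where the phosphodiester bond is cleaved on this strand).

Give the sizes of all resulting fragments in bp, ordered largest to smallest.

164, 52, 45 bp

EcoRV sites (GATATC) start at positions 11, 175, 227.
EcoRV cuts after base 3 of each site, so after positions 13, 177, 229.
Circular molecule, 3 cuts → 3 fragments:
  14–177 → 164 bp
  178–229 → 52 bp
  230–261 then 1–13 → 32 + 13 = 45 bp
Sorted largest to smallest: 164, 52, 45 bp.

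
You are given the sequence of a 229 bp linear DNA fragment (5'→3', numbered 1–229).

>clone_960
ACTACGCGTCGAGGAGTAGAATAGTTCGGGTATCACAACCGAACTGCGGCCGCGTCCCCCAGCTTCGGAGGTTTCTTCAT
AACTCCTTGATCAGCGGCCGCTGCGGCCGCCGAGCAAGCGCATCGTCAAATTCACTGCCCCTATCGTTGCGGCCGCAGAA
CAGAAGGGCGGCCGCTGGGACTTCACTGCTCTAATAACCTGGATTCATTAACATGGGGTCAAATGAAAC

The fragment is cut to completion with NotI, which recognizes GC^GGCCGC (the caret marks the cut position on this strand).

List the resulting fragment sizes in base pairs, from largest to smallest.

NotI sites (GCGGCCGC) start at positions 46, 94, 103, 149, 168.
NotI cuts after base 2 of each site, so after positions 47, 95, 104, 150, 169.
Linear molecule, 5 cuts → 6 fragments:
  1–47 → 47 bp
  48–95 → 48 bp
  96–104 → 9 bp
  105–150 → 46 bp
  151–169 → 19 bp
  170–229 → 60 bp
Sorted largest to smallest: 60, 48, 47, 46, 19, 9 bp.

60, 48, 47, 46, 19, 9 bp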